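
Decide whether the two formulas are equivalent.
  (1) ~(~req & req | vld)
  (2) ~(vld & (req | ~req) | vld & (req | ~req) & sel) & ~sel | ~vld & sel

Yes

E1: ~(~req & req | vld)
    = ~vld   (complement / identity)
E2: ~(vld & (req | ~req) | vld & (req | ~req) & sel) & ~sel | ~vld & sel
    = ~(vld & (req | ~req)) & ~sel | ~vld & sel   (absorption)
    = ~vld & ~sel | ~vld & sel   (complement / identity)
    = ~vld   (distribution)
Both reduce to ~vld, so they are equivalent.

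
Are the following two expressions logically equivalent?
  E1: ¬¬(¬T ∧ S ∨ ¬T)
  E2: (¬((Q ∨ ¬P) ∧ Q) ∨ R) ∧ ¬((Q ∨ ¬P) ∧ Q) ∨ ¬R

No

E1: ¬¬(¬T ∧ S ∨ ¬T)
    = ¬¬¬T   (absorption)
    = ¬T   (double negation)
E2: (¬((Q ∨ ¬P) ∧ Q) ∨ R) ∧ ¬((Q ∨ ¬P) ∧ Q) ∨ ¬R
    = ¬((Q ∨ ¬P) ∧ Q) ∨ ¬R   (absorption)
    = ¬Q ∨ ¬R   (absorption)
These differ: at P=0, Q=0, R=0, S=0, T=1, E1 = 0 but E2 = 1.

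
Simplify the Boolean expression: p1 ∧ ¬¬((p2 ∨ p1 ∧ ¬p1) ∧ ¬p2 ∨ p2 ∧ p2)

p1 ∧ p2

p1 ∧ ¬¬((p2 ∨ p1 ∧ ¬p1) ∧ ¬p2 ∨ p2 ∧ p2)
= p1 ∧ ¬¬(p2 ∧ ¬p2 ∨ p2 ∧ p2)   (complement / identity)
= p1 ∧ ¬¬p2   (distribution)
= p1 ∧ p2   (double negation)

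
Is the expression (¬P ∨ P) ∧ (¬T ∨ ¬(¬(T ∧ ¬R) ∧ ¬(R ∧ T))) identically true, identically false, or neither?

(¬P ∨ P) ∧ (¬T ∨ ¬(¬(T ∧ ¬R) ∧ ¬(R ∧ T)))
= (¬P ∨ P) ∧ (¬T ∨ T ∧ ¬R ∨ R ∧ T)   (De Morgan)
= (¬P ∨ P) ∧ (¬T ∨ T)   (distribution)
= ¬T ∨ T   (complement / identity)
= True   (complement)

identically true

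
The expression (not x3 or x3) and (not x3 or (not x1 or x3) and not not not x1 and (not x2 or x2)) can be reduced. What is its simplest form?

(not x3 or x3) and (not x3 or (not x1 or x3) and not not not x1 and (not x2 or x2))
= not x3 or (not x1 or x3) and not not not x1 and (not x2 or x2)   [complement / identity]
= not x3 or (not x1 or x3) and not x1 and (not x2 or x2)   [double negation]
= not x3 or (not x1 or x3) and not x1   [complement / identity]
= not x3 or not x1   [absorption]

not x3 or not x1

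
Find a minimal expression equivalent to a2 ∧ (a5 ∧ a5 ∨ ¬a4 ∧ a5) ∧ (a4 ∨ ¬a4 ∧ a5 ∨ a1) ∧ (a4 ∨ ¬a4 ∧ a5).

a2 ∧ (a5 ∧ a5 ∨ ¬a4 ∧ a5) ∧ (a4 ∨ ¬a4 ∧ a5 ∨ a1) ∧ (a4 ∨ ¬a4 ∧ a5)
= a2 ∧ (a5 ∧ a5 ∨ ¬a4 ∧ a5) ∧ (a4 ∨ ¬a4 ∧ a5)   (absorption)
= a2 ∧ (a5 ∨ ¬a4 ∧ a5) ∧ (a4 ∨ ¬a4 ∧ a5)   (idempotence)
= a2 ∧ (¬a4 ∧ a5 ∨ a5 ∧ a4)   (distribution)
= a2 ∧ a5   (distribution)

a2 ∧ a5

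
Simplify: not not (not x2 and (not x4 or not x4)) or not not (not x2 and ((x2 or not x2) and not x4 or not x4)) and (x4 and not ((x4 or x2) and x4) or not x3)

not not (not x2 and (not x4 or not x4)) or not not (not x2 and ((x2 or not x2) and not x4 or not x4)) and (x4 and not ((x4 or x2) and x4) or not x3)
= not not (not x2 and (not x4 or not x4)) or not not (not x2 and (not x4 or not x4)) and (x4 and not ((x4 or x2) and x4) or not x3)   [complement / identity]
= not not (not x2 and (not x4 or not x4)) or not not (not x2 and (not x4 or not x4)) and (x4 and not x4 or not x3)   [absorption]
= not not (not x2 and (not x4 or not x4)) or not not (not x2 and (not x4 or not x4)) and not x3   [complement / identity]
= not not (not x2 and (not x4 or not x4))   [absorption]
= not x2 and (not x4 or not x4)   [double negation]
= not x2 and not x4   [idempotence]

not x2 and not x4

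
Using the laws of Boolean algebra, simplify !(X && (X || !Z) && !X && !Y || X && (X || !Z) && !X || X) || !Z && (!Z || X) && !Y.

!(X && (X || !Z) && !X && !Y || X && (X || !Z) && !X || X) || !Z && (!Z || X) && !Y
= !(X && (X || !Z) && !X || X) || !Z && (!Z || X) && !Y
= !(X && (X || !Z) && !X || X) || !Z && !Y
= !(X && !X || X) || !Z && !Y
= !X || !Z && !Y

!X || !Z && !Y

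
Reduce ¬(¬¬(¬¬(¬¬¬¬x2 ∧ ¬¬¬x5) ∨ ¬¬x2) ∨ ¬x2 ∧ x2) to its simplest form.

¬(¬¬(¬¬(¬¬¬¬x2 ∧ ¬¬¬x5) ∨ ¬¬x2) ∨ ¬x2 ∧ x2)
= ¬(¬¬(¬(¬¬¬x2 ∨ ¬¬x5) ∨ ¬¬x2) ∨ ¬x2 ∧ x2)   — De Morgan
= ¬¬¬(¬(¬¬¬x2 ∨ ¬¬x5) ∨ ¬¬x2)   — complement / identity
= ¬(¬(¬¬¬x2 ∨ ¬¬x5) ∨ ¬¬x2)   — double negation
= ¬(¬¬x2 ∧ ¬x5 ∨ ¬¬x2)   — De Morgan
= ¬¬¬x2   — absorption
= ¬x2   — double negation

¬x2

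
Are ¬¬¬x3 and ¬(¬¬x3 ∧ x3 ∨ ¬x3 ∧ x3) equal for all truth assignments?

Yes

E1: ¬¬¬x3
    = ¬x3   — double negation
E2: ¬(¬¬x3 ∧ x3 ∨ ¬x3 ∧ x3)
    = ¬(x3 ∧ x3 ∨ ¬x3 ∧ x3)   — double negation
    = ¬x3   — distribution
Both reduce to ¬x3, so they are equivalent.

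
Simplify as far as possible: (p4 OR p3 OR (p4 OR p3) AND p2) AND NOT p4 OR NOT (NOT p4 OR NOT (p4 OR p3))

p4 OR p3

(p4 OR p3 OR (p4 OR p3) AND p2) AND NOT p4 OR NOT (NOT p4 OR NOT (p4 OR p3))
= (p4 OR p3) AND NOT p4 OR NOT (NOT p4 OR NOT (p4 OR p3))   — absorption
= (p4 OR p3) AND NOT p4 OR p4 AND (p4 OR p3)   — De Morgan
= p4 OR p3   — distribution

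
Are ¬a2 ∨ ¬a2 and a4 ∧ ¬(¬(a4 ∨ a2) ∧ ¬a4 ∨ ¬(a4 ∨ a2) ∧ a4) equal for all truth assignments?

No

E1: ¬a2 ∨ ¬a2
    = ¬a2   [idempotence]
E2: a4 ∧ ¬(¬(a4 ∨ a2) ∧ ¬a4 ∨ ¬(a4 ∨ a2) ∧ a4)
    = a4 ∧ ¬¬(a4 ∨ a2)   [distribution]
    = a4 ∧ (a4 ∨ a2)   [double negation]
    = a4   [absorption]
These differ: at a2=1, a4=1, E1 = 0 but E2 = 1.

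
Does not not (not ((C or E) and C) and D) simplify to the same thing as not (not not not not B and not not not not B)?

E1: not not (not ((C or E) and C) and D)
    = not ((C or E) and C) and D   — double negation
    = not C and D   — absorption
E2: not (not not not not B and not not not not B)
    = not not not not not B   — idempotence
    = not not not B   — double negation
    = not B   — double negation
These differ: at B=0, C=0, D=0, E=0, E1 = 0 but E2 = 1.

No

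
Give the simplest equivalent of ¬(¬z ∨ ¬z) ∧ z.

¬(¬z ∨ ¬z) ∧ z
= ¬¬z ∧ z   — idempotence
= z ∧ z   — double negation
= z   — idempotence

z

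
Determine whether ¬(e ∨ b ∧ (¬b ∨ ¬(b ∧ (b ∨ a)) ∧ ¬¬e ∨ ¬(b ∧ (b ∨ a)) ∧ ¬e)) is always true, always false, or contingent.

¬(e ∨ b ∧ (¬b ∨ ¬(b ∧ (b ∨ a)) ∧ ¬¬e ∨ ¬(b ∧ (b ∨ a)) ∧ ¬e))
= ¬(e ∨ b ∧ (¬b ∨ ¬(b ∧ (b ∨ a)) ∧ e ∨ ¬(b ∧ (b ∨ a)) ∧ ¬e))   [double negation]
= ¬(e ∨ b ∧ (¬b ∨ ¬(b ∧ (b ∨ a))))   [distribution]
= ¬(e ∨ b ∧ (¬b ∨ ¬b))   [absorption]
= ¬(e ∨ b ∧ ¬b)   [idempotence]
= ¬e   [complement / identity]
This depends on e, so it is not a constant.

contingent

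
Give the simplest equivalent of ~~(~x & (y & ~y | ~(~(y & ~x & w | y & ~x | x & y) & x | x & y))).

~x

~~(~x & (y & ~y | ~(~(y & ~x & w | y & ~x | x & y) & x | x & y)))
= ~~(~x & (y & ~y | ~(~(y & ~x | x & y) & x | x & y)))   [absorption]
= ~~(~x & (y & ~y | ~(~y & x | x & y)))   [distribution]
= ~~(~x & (y & ~y | ~x))   [distribution]
= ~~(~x & ~x)   [complement / identity]
= ~(x | x)   [De Morgan]
= ~x   [idempotence]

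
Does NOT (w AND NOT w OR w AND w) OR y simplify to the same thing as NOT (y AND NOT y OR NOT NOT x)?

E1: NOT (w AND NOT w OR w AND w) OR y
    = NOT w OR y   [distribution]
E2: NOT (y AND NOT y OR NOT NOT x)
    = NOT NOT NOT x   [complement / identity]
    = NOT x   [double negation]
These differ: at w=0, x=1, y=1, E1 = 1 but E2 = 0.

No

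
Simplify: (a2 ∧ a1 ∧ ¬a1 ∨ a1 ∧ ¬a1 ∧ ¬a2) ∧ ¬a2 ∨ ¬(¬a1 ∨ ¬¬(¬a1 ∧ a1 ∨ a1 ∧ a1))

False

(a2 ∧ a1 ∧ ¬a1 ∨ a1 ∧ ¬a1 ∧ ¬a2) ∧ ¬a2 ∨ ¬(¬a1 ∨ ¬¬(¬a1 ∧ a1 ∨ a1 ∧ a1))
= a1 ∧ ¬a1 ∧ ¬a2 ∨ ¬(¬a1 ∨ ¬¬(¬a1 ∧ a1 ∨ a1 ∧ a1))   [distribution]
= a1 ∧ ¬a1 ∧ ¬a2 ∨ ¬(¬a1 ∨ ¬¬a1)   [distribution]
= a1 ∧ ¬a1 ∧ ¬a2 ∨ a1 ∧ ¬a1   [De Morgan]
= a1 ∧ ¬a1   [absorption]
= False   [complement]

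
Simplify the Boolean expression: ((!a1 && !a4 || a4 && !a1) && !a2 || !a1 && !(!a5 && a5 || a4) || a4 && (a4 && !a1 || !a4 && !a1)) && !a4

!a1 && !a4

((!a1 && !a4 || a4 && !a1) && !a2 || !a1 && !(!a5 && a5 || a4) || a4 && (a4 && !a1 || !a4 && !a1)) && !a4
= ((!a1 && !a4 || a4 && !a1) && !a2 || !a1 && !(!a5 && a5 || a4) || a4 && !a1) && !a4   (distribution)
= ((!a1 && !a4 || a4 && !a1) && !a2 || !a1 && !a4 || a4 && !a1) && !a4   (complement / identity)
= (!a1 && !a4 || a4 && !a1) && !a4   (absorption)
= !a1 && !a4   (distribution)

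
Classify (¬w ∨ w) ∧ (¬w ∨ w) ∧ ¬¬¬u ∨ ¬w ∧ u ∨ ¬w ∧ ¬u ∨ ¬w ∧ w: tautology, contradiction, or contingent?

contingent

(¬w ∨ w) ∧ (¬w ∨ w) ∧ ¬¬¬u ∨ ¬w ∧ u ∨ ¬w ∧ ¬u ∨ ¬w ∧ w
= (¬w ∨ w) ∧ (¬w ∨ w) ∧ ¬¬¬u ∨ ¬w ∨ ¬w ∧ w   — distribution
= (¬w ∨ w) ∧ ¬¬¬u ∨ ¬w ∨ ¬w ∧ w   — idempotence
= ¬¬¬u ∨ ¬w ∨ ¬w ∧ w   — complement / identity
= ¬¬¬u ∨ ¬w   — complement / identity
= ¬u ∨ ¬w   — double negation
This depends on u, w, so it is not a constant.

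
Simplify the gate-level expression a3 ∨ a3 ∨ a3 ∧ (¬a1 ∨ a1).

a3 ∨ a3 ∨ a3 ∧ (¬a1 ∨ a1)
= a3 ∨ a3 ∨ a3   (complement / identity)
= a3 ∨ a3   (idempotence)
= a3   (idempotence)

a3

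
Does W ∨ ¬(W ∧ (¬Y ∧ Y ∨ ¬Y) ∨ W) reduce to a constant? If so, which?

W ∨ ¬(W ∧ (¬Y ∧ Y ∨ ¬Y) ∨ W)
= W ∨ ¬(W ∧ ¬Y ∨ W)   (complement / identity)
= W ∨ ¬W   (absorption)
= True   (complement)

yes, True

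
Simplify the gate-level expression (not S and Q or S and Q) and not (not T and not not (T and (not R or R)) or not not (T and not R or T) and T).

(not S and Q or S and Q) and not (not T and not not (T and (not R or R)) or not not (T and not R or T) and T)
= (not S and Q or S and Q) and not (not T and not not T or not not (T and not R or T) and T)
= (not S and Q or S and Q) and not (not T and not not T or not not T and T)
= Q and not (not T and not not T or not not T and T)
= Q and not not not T
= Q and not T

Q and not T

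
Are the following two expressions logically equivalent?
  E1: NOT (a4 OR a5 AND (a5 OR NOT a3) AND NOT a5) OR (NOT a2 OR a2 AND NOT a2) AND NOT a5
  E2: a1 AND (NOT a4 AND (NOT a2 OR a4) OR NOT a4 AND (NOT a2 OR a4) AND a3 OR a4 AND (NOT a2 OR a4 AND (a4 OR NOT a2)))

E1: NOT (a4 OR a5 AND (a5 OR NOT a3) AND NOT a5) OR (NOT a2 OR a2 AND NOT a2) AND NOT a5
    = NOT (a4 OR a5 AND NOT a5) OR (NOT a2 OR a2 AND NOT a2) AND NOT a5   — absorption
    = NOT a4 OR (NOT a2 OR a2 AND NOT a2) AND NOT a5   — complement / identity
    = NOT a4 OR NOT a2 AND NOT a5   — complement / identity
E2: a1 AND (NOT a4 AND (NOT a2 OR a4) OR NOT a4 AND (NOT a2 OR a4) AND a3 OR a4 AND (NOT a2 OR a4 AND (a4 OR NOT a2)))
    = a1 AND (NOT a4 AND (NOT a2 OR a4) OR a4 AND (NOT a2 OR a4 AND (a4 OR NOT a2)))   — absorption
    = a1 AND (NOT a4 AND (NOT a2 OR a4) OR a4 AND (NOT a2 OR a4))   — absorption
    = a1 AND (NOT a2 OR a4)   — distribution
These differ: at a1=1, a2=0, a3=1, a4=1, a5=1, E1 = 0 but E2 = 1.

No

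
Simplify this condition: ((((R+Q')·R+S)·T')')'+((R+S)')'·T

R+S

((((R+Q')·R+S)·T')')'+((R+S)')'·T
= ((((R+Q')·R+S)·T')')'+(R+S)·T   [double negation]
= ((R+Q')·R+S)·T'+(R+S)·T   [double negation]
= (R+S)·T'+(R+S)·T   [absorption]
= R+S   [distribution]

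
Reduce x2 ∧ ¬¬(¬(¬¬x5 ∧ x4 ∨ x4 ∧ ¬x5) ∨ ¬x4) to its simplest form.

x2 ∧ ¬¬(¬(¬¬x5 ∧ x4 ∨ x4 ∧ ¬x5) ∨ ¬x4)
= x2 ∧ ¬((¬¬x5 ∧ x4 ∨ x4 ∧ ¬x5) ∧ x4)
= x2 ∧ ¬((x5 ∧ x4 ∨ x4 ∧ ¬x5) ∧ x4)
= x2 ∧ ¬(x4 ∧ x4)
= x2 ∧ ¬x4

x2 ∧ ¬x4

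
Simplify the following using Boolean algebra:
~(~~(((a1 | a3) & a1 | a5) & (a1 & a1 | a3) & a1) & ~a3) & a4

~(~~(((a1 | a3) & a1 | a5) & (a1 & a1 | a3) & a1) & ~a3) & a4
= ~(~~(((a1 | a3) & a1 | a5) & (a1 | a3) & a1) & ~a3) & a4   — idempotence
= ~(~~((a1 | a3) & a1) & ~a3) & a4   — absorption
= (~((a1 | a3) & a1) | a3) & a4   — De Morgan
= (~a1 | a3) & a4   — absorption

(~a1 | a3) & a4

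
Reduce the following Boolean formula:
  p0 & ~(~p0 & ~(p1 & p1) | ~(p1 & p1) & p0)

p0 & p1

p0 & ~(~p0 & ~(p1 & p1) | ~(p1 & p1) & p0)
= p0 & ~~(p1 & p1)
= p0 & ~~p1
= p0 & p1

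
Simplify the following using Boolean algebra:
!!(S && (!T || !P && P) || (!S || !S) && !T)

!T

!!(S && (!T || !P && P) || (!S || !S) && !T)
= !!(S && (!T || !P && P) || !S && !T)   [idempotence]
= !!(S && !T || !S && !T)   [complement / identity]
= !!!T   [distribution]
= !T   [double negation]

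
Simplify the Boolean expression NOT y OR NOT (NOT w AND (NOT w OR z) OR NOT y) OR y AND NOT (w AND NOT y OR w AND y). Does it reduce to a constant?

NOT y OR NOT (NOT w AND (NOT w OR z) OR NOT y) OR y AND NOT (w AND NOT y OR w AND y)
= NOT y OR NOT (NOT w OR NOT y) OR y AND NOT (w AND NOT y OR w AND y)   [absorption]
= NOT y OR NOT (NOT w OR NOT y) OR y AND NOT w   [distribution]
= NOT y OR w AND y OR y AND NOT w   [De Morgan]
= NOT y OR y   [distribution]
= TRUE   [complement]

TRUE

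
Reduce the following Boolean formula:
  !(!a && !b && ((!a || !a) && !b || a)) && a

a

!(!a && !b && ((!a || !a) && !b || a)) && a
= !(!a && !b && (!a && !b || a)) && a   (idempotence)
= !(!a && !b) && a   (absorption)
= (a || b) && a   (De Morgan)
= a   (absorption)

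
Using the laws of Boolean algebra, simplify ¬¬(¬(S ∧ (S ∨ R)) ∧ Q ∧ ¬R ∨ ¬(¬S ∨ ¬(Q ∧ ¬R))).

Q ∧ ¬R

¬¬(¬(S ∧ (S ∨ R)) ∧ Q ∧ ¬R ∨ ¬(¬S ∨ ¬(Q ∧ ¬R)))
= ¬¬(¬S ∧ Q ∧ ¬R ∨ ¬(¬S ∨ ¬(Q ∧ ¬R)))   [absorption]
= ¬¬(¬S ∧ Q ∧ ¬R ∨ S ∧ Q ∧ ¬R)   [De Morgan]
= ¬S ∧ Q ∧ ¬R ∨ S ∧ Q ∧ ¬R   [double negation]
= Q ∧ ¬R   [distribution]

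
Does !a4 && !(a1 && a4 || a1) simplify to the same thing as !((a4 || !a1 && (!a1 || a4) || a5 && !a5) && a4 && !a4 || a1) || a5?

E1: !a4 && !(a1 && a4 || a1)
    = !a4 && !a1   — absorption
E2: !((a4 || !a1 && (!a1 || a4) || a5 && !a5) && a4 && !a4 || a1) || a5
    = !((a4 || !a1 || a5 && !a5) && a4 && !a4 || a1) || a5   — absorption
    = !((a4 || !a1) && a4 && !a4 || a1) || a5   — complement / identity
    = !(a4 && !a4 || a1) || a5   — absorption
    = !a1 || a5   — complement / identity
These differ: at a1=0, a4=1, a5=1, E1 = 0 but E2 = 1.

No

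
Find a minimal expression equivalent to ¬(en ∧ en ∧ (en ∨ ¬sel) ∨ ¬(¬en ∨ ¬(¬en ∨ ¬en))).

¬en

¬(en ∧ en ∧ (en ∨ ¬sel) ∨ ¬(¬en ∨ ¬(¬en ∨ ¬en)))
= ¬(en ∧ en ∨ ¬(¬en ∨ ¬(¬en ∨ ¬en)))   — absorption
= ¬(en ∧ en ∨ en ∧ (¬en ∨ ¬en))   — De Morgan
= ¬(en ∧ en ∨ en ∧ ¬en)   — idempotence
= ¬en   — distribution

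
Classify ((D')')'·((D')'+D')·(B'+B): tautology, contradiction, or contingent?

((D')')'·((D')'+D')·(B'+B)
= ((D')')'·((D')'+D')   (complement / identity)
= ((D')')'·(D+D')   (double negation)
= ((D')')'   (complement / identity)
= D'   (double negation)
This depends on D, so it is not a constant.

contingent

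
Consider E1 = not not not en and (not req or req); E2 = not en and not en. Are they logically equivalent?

Yes

E1: not not not en and (not req or req)
    = not not not en   — complement / identity
    = not en   — double negation
E2: not en and not en
    = not en   — idempotence
Both reduce to not en, so they are equivalent.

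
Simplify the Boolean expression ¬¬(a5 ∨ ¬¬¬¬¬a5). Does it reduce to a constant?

¬¬(a5 ∨ ¬¬¬¬¬a5)
= ¬¬(a5 ∨ ¬¬¬a5)   [double negation]
= a5 ∨ ¬¬¬a5   [double negation]
= a5 ∨ ¬a5   [double negation]
= True   [complement]

True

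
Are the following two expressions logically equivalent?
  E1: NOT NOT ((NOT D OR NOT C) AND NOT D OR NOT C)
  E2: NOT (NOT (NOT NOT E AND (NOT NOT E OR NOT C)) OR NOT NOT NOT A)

No

E1: NOT NOT ((NOT D OR NOT C) AND NOT D OR NOT C)
    = (NOT D OR NOT C) AND NOT D OR NOT C   [double negation]
    = NOT D OR NOT C   [absorption]
E2: NOT (NOT (NOT NOT E AND (NOT NOT E OR NOT C)) OR NOT NOT NOT A)
    = NOT (NOT NOT NOT E OR NOT NOT NOT A)   [absorption]
    = NOT NOT E AND NOT NOT A   [De Morgan]
    = E AND NOT NOT A   [double negation]
    = E AND A   [double negation]
These differ: at A=0, C=0, D=0, E=0, E1 = 1 but E2 = 0.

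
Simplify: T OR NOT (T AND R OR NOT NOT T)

TRUE

T OR NOT (T AND R OR NOT NOT T)
= T OR NOT (T AND R OR T)   [double negation]
= T OR NOT T   [absorption]
= TRUE   [complement]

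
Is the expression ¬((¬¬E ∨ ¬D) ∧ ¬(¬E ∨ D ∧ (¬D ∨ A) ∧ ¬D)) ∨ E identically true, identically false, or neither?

identically true

¬((¬¬E ∨ ¬D) ∧ ¬(¬E ∨ D ∧ (¬D ∨ A) ∧ ¬D)) ∨ E
= ¬((¬¬E ∨ ¬D) ∧ ¬(¬E ∨ D ∧ ¬D)) ∨ E   [absorption]
= ¬((¬¬E ∨ ¬D) ∧ ¬¬E) ∨ E   [complement / identity]
= ¬¬¬E ∨ E   [absorption]
= ¬E ∨ E   [double negation]
= True   [complement]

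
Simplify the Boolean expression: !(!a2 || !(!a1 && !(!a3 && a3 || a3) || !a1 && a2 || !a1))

!(!a2 || !(!a1 && !(!a3 && a3 || a3) || !a1 && a2 || !a1))
= a2 && (!a1 && !(!a3 && a3 || a3) || !a1 && a2 || !a1)   [De Morgan]
= a2 && (!a1 && !a3 || !a1 && a2 || !a1)   [complement / identity]
= a2 && (!a1 && !a3 || !a1)   [absorption]
= a2 && !a1   [absorption]

a2 && !a1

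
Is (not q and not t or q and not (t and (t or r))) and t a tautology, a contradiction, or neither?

contradiction

(not q and not t or q and not (t and (t or r))) and t
= (not q and not t or q and not t) and t
= not t and t
= False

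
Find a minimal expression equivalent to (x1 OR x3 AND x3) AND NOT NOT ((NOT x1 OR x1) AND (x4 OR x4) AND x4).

(x1 OR x3 AND x3) AND NOT NOT ((NOT x1 OR x1) AND (x4 OR x4) AND x4)
= (x1 OR x3 AND x3) AND (NOT x1 OR x1) AND (x4 OR x4) AND x4   (double negation)
= (x1 OR x3 AND x3) AND (NOT x1 OR x1) AND x4 AND x4   (idempotence)
= (x1 OR x3) AND (NOT x1 OR x1) AND x4 AND x4   (idempotence)
= (x1 OR x3) AND (NOT x1 OR x1) AND x4   (idempotence)
= (x1 OR x3) AND x4   (complement / identity)

(x1 OR x3) AND x4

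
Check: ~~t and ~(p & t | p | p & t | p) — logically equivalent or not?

No

E1: ~~t
    = t
E2: ~(p & t | p | p & t | p)
    = ~(p & t | p)
    = ~p
These differ: at p=0, t=0, E1 = 0 but E2 = 1.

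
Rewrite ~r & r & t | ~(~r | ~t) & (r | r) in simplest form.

r & t

~r & r & t | ~(~r | ~t) & (r | r)
= ~r & r & t | ~(~r | ~t) & r   [idempotence]
= ~r & r & t | r & t & r   [De Morgan]
= r & t & (~r | r)   [distribution]
= r & t   [complement / identity]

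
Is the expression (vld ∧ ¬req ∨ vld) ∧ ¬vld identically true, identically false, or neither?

identically false

(vld ∧ ¬req ∨ vld) ∧ ¬vld
= vld ∧ ¬vld   (absorption)
= False   (complement)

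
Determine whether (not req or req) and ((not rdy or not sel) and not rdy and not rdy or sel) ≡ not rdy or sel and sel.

E1: (not req or req) and ((not rdy or not sel) and not rdy and not rdy or sel)
    = (not rdy or not sel) and not rdy and not rdy or sel
    = not rdy and not rdy or sel
    = not rdy or sel
E2: not rdy or sel and sel
    = not rdy or sel
Both reduce to not rdy or sel, so they are equivalent.

Yes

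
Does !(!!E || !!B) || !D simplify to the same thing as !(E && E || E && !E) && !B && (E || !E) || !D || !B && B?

E1: !(!!E || !!B) || !D
    = !E && !B || !D   (De Morgan)
E2: !(E && E || E && !E) && !B && (E || !E) || !D || !B && B
    = !(E && E || E && !E) && !B && (E || !E) || !D   (complement / identity)
    = !(E && E || E && !E) && !B || !D   (complement / identity)
    = !E && !B || !D   (distribution)
Both reduce to !E && !B || !D, so they are equivalent.

Yes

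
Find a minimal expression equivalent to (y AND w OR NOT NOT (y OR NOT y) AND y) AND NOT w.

y AND NOT w

(y AND w OR NOT NOT (y OR NOT y) AND y) AND NOT w
= (y AND w OR (y OR NOT y) AND y) AND NOT w   [double negation]
= (y AND w OR y) AND NOT w   [complement / identity]
= y AND NOT w   [absorption]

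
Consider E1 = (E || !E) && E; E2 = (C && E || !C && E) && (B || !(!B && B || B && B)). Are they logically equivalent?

E1: (E || !E) && E
    = E   (complement / identity)
E2: (C && E || !C && E) && (B || !(!B && B || B && B))
    = (C && E || !C && E) && (B || !B)   (distribution)
    = E && (B || !B)   (distribution)
    = E   (complement / identity)
Both reduce to E, so they are equivalent.

Yes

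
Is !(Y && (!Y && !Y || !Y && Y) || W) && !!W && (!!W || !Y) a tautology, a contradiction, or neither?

!(Y && (!Y && !Y || !Y && Y) || W) && !!W && (!!W || !Y)
= !(Y && !Y || W) && !!W && (!!W || !Y)
= !(Y && !Y || W) && !!W
= !W && !!W
= !W && W
= false

contradiction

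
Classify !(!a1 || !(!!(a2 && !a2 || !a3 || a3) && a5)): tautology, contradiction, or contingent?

contingent

!(!a1 || !(!!(a2 && !a2 || !a3 || a3) && a5))
= !(!a1 || !((a2 && !a2 || !a3 || a3) && a5))   (double negation)
= !(!a1 || !((!a3 || a3) && a5))   (complement / identity)
= !(!a1 || !a5)   (complement / identity)
= a1 && a5   (De Morgan)
This depends on a1, a5, so it is not a constant.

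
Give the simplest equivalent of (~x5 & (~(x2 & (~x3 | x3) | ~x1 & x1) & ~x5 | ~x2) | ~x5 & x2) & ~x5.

~x5

(~x5 & (~(x2 & (~x3 | x3) | ~x1 & x1) & ~x5 | ~x2) | ~x5 & x2) & ~x5
= (~x5 & (~(x2 | ~x1 & x1) & ~x5 | ~x2) | ~x5 & x2) & ~x5   — complement / identity
= (~x5 & (~x2 & ~x5 | ~x2) | ~x5 & x2) & ~x5   — complement / identity
= (~x5 & ~x2 | ~x5 & x2) & ~x5   — absorption
= ~x5 & ~x5   — distribution
= ~x5   — idempotence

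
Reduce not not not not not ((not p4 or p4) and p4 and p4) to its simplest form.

not not not not not ((not p4 or p4) and p4 and p4)
= not not not not not (p4 and p4)   [complement / identity]
= not not not not not p4   [idempotence]
= not not not p4   [double negation]
= not p4   [double negation]

not p4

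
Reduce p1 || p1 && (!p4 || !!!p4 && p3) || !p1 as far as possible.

true

p1 || p1 && (!p4 || !!!p4 && p3) || !p1
= p1 || p1 && (!p4 || !p4 && p3) || !p1   [double negation]
= p1 || p1 && !p4 || !p1   [absorption]
= p1 || !p1   [absorption]
= true   [complement]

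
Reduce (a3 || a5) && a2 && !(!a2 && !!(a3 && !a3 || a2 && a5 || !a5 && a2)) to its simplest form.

(a3 || a5) && a2

(a3 || a5) && a2 && !(!a2 && !!(a3 && !a3 || a2 && a5 || !a5 && a2))
= (a3 || a5) && a2 && !(!a2 && !!(a2 && a5 || !a5 && a2))   (complement / identity)
= (a3 || a5) && a2 && (a2 || !(a2 && a5 || !a5 && a2))   (De Morgan)
= (a3 || a5) && a2 && (a2 || !a2)   (distribution)
= (a3 || a5) && a2   (complement / identity)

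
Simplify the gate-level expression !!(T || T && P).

T

!!(T || T && P)
= !!T   — absorption
= T   — double negation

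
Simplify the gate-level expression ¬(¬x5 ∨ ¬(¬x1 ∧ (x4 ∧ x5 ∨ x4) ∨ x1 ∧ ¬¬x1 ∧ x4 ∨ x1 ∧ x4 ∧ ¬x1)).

x5 ∧ x4

¬(¬x5 ∨ ¬(¬x1 ∧ (x4 ∧ x5 ∨ x4) ∨ x1 ∧ ¬¬x1 ∧ x4 ∨ x1 ∧ x4 ∧ ¬x1))
= ¬(¬x5 ∨ ¬(¬x1 ∧ (x4 ∧ x5 ∨ x4) ∨ x1 ∧ x1 ∧ x4 ∨ x1 ∧ x4 ∧ ¬x1))   — double negation
= ¬(¬x5 ∨ ¬(¬x1 ∧ x4 ∨ x1 ∧ x1 ∧ x4 ∨ x1 ∧ x4 ∧ ¬x1))   — absorption
= x5 ∧ (¬x1 ∧ x4 ∨ x1 ∧ x1 ∧ x4 ∨ x1 ∧ x4 ∧ ¬x1)   — De Morgan
= x5 ∧ (¬x1 ∧ x4 ∨ x1 ∧ x4)   — distribution
= x5 ∧ x4   — distribution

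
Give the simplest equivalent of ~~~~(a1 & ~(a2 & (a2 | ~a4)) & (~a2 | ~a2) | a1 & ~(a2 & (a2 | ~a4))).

~~~~(a1 & ~(a2 & (a2 | ~a4)) & (~a2 | ~a2) | a1 & ~(a2 & (a2 | ~a4)))
= ~~~~(a1 & ~(a2 & (a2 | ~a4)) & ~a2 | a1 & ~(a2 & (a2 | ~a4)))
= ~~(a1 & ~(a2 & (a2 | ~a4)) & ~a2 | a1 & ~(a2 & (a2 | ~a4)))
= a1 & ~(a2 & (a2 | ~a4)) & ~a2 | a1 & ~(a2 & (a2 | ~a4))
= a1 & ~(a2 & (a2 | ~a4))
= a1 & ~a2

a1 & ~a2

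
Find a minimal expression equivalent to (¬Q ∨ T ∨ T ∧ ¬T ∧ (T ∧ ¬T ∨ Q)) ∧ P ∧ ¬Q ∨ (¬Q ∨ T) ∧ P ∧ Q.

(¬Q ∨ T) ∧ P

(¬Q ∨ T ∨ T ∧ ¬T ∧ (T ∧ ¬T ∨ Q)) ∧ P ∧ ¬Q ∨ (¬Q ∨ T) ∧ P ∧ Q
= (¬Q ∨ T ∨ T ∧ ¬T) ∧ P ∧ ¬Q ∨ (¬Q ∨ T) ∧ P ∧ Q   [absorption]
= (¬Q ∨ T) ∧ P ∧ ¬Q ∨ (¬Q ∨ T) ∧ P ∧ Q   [complement / identity]
= (¬Q ∨ T) ∧ P   [distribution]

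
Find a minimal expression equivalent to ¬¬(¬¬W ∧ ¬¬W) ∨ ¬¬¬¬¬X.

¬¬(¬¬W ∧ ¬¬W) ∨ ¬¬¬¬¬X
= ¬(¬W ∨ ¬W) ∨ ¬¬¬¬¬X   (De Morgan)
= W ∧ W ∨ ¬¬¬¬¬X   (De Morgan)
= W ∧ W ∨ ¬¬¬X   (double negation)
= W ∧ W ∨ ¬X   (double negation)
= W ∨ ¬X   (idempotence)

W ∨ ¬X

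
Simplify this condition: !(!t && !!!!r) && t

t

!(!t && !!!!r) && t
= (t || !!!r) && t   [De Morgan]
= (t || !r) && t   [double negation]
= t   [absorption]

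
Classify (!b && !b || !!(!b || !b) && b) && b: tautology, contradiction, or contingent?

contradiction

(!b && !b || !!(!b || !b) && b) && b
= (!b && !b || !(b && b) && b) && b
= (!b && !b || !b && b) && b
= !b && b
= false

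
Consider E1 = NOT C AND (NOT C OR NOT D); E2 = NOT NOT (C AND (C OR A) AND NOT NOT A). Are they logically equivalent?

E1: NOT C AND (NOT C OR NOT D)
    = NOT C   (absorption)
E2: NOT NOT (C AND (C OR A) AND NOT NOT A)
    = NOT NOT (C AND NOT NOT A)   (absorption)
    = NOT NOT (C AND A)   (double negation)
    = C AND A   (double negation)
These differ: at A=1, C=0, D=0, E1 = 1 but E2 = 0.

No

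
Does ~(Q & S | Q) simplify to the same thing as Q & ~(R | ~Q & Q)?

E1: ~(Q & S | Q)
    = ~Q   [absorption]
E2: Q & ~(R | ~Q & Q)
    = Q & ~R   [complement / identity]
These differ: at Q=0, R=0, S=0, E1 = 1 but E2 = 0.

No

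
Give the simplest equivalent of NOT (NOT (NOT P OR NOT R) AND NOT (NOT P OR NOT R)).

NOT P OR NOT R

NOT (NOT (NOT P OR NOT R) AND NOT (NOT P OR NOT R))
= NOT P OR NOT R OR NOT P OR NOT R   — De Morgan
= NOT P OR NOT R   — idempotence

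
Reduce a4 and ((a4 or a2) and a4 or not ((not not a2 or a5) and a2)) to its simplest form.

a4 and ((a4 or a2) and a4 or not ((not not a2 or a5) and a2))
= a4 and (a4 or not ((not not a2 or a5) and a2))   (absorption)
= a4 and (a4 or not ((a2 or a5) and a2))   (double negation)
= a4 and (a4 or not a2)   (absorption)
= a4   (absorption)

a4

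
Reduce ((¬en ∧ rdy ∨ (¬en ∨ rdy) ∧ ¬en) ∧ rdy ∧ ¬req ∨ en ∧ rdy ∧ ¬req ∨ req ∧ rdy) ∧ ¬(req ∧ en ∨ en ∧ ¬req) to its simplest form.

rdy ∧ ¬en

((¬en ∧ rdy ∨ (¬en ∨ rdy) ∧ ¬en) ∧ rdy ∧ ¬req ∨ en ∧ rdy ∧ ¬req ∨ req ∧ rdy) ∧ ¬(req ∧ en ∨ en ∧ ¬req)
= ((¬en ∧ rdy ∨ (¬en ∨ rdy) ∧ ¬en) ∧ rdy ∧ ¬req ∨ en ∧ rdy ∧ ¬req ∨ req ∧ rdy) ∧ ¬en   — distribution
= ((¬en ∧ rdy ∨ ¬en) ∧ rdy ∧ ¬req ∨ en ∧ rdy ∧ ¬req ∨ req ∧ rdy) ∧ ¬en   — absorption
= (¬en ∧ rdy ∧ ¬req ∨ en ∧ rdy ∧ ¬req ∨ req ∧ rdy) ∧ ¬en   — absorption
= (rdy ∧ ¬req ∨ req ∧ rdy) ∧ ¬en   — distribution
= rdy ∧ ¬en   — distribution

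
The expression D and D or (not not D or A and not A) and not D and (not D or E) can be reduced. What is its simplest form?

D

D and D or (not not D or A and not A) and not D and (not D or E)
= D and D or (not not D or A and not A) and not D   [absorption]
= D and D or not not D and not D   [complement / identity]
= D and D or D and not D   [double negation]
= D   [distribution]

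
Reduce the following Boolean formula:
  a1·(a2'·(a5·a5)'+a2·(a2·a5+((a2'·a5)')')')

a1·(a2'·(a5·a5)'+a2·(a2·a5+((a2'·a5)')')')
= a1·(a2'·(a5·a5)'+a2·(a2·a5+a2'·a5)')   — double negation
= a1·(a2'·(a5·a5)'+a2·a5')   — distribution
= a1·(a2'·a5'+a2·a5')   — idempotence
= a1·a5'   — distribution

a1·a5'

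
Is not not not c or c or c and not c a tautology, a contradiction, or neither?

tautology

not not not c or c or c and not c
= not not not c or c   — complement / identity
= not c or c   — double negation
= True   — complement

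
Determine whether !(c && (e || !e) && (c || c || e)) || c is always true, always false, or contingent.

!(c && (e || !e) && (c || c || e)) || c
= !(c && (c || c || e)) || c   — complement / identity
= !(c && (c || e)) || c   — idempotence
= !c || c   — absorption
= true   — complement

always true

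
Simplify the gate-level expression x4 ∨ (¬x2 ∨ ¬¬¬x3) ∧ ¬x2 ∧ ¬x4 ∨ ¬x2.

x4 ∨ (¬x2 ∨ ¬¬¬x3) ∧ ¬x2 ∧ ¬x4 ∨ ¬x2
= x4 ∨ (¬x2 ∨ ¬x3) ∧ ¬x2 ∧ ¬x4 ∨ ¬x2   — double negation
= x4 ∨ ¬x2 ∧ ¬x4 ∨ ¬x2   — absorption
= x4 ∨ ¬x2   — absorption

x4 ∨ ¬x2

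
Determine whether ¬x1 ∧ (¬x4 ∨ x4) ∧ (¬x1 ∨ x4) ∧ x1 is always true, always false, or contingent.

¬x1 ∧ (¬x4 ∨ x4) ∧ (¬x1 ∨ x4) ∧ x1
= ¬x1 ∧ (¬x1 ∨ x4) ∧ x1   — complement / identity
= ¬x1 ∧ x1   — absorption
= False   — complement

always false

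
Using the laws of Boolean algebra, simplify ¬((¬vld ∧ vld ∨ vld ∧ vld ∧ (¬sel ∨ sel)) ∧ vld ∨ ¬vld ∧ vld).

¬vld

¬((¬vld ∧ vld ∨ vld ∧ vld ∧ (¬sel ∨ sel)) ∧ vld ∨ ¬vld ∧ vld)
= ¬((¬vld ∧ vld ∨ vld ∧ vld) ∧ vld ∨ ¬vld ∧ vld)   — complement / identity
= ¬(vld ∧ vld ∨ ¬vld ∧ vld)   — distribution
= ¬vld   — distribution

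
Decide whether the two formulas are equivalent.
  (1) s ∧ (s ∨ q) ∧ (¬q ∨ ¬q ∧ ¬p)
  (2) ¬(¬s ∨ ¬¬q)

Yes

E1: s ∧ (s ∨ q) ∧ (¬q ∨ ¬q ∧ ¬p)
    = s ∧ (¬q ∨ ¬q ∧ ¬p)   [absorption]
    = s ∧ ¬q   [absorption]
E2: ¬(¬s ∨ ¬¬q)
    = s ∧ ¬q   [De Morgan]
Both reduce to s ∧ ¬q, so they are equivalent.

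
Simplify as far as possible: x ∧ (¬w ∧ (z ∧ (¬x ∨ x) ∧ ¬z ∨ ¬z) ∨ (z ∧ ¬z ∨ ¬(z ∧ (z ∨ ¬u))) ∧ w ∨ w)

x ∧ (¬w ∧ (z ∧ (¬x ∨ x) ∧ ¬z ∨ ¬z) ∨ (z ∧ ¬z ∨ ¬(z ∧ (z ∨ ¬u))) ∧ w ∨ w)
= x ∧ (¬w ∧ (z ∧ (¬x ∨ x) ∧ ¬z ∨ ¬z) ∨ (z ∧ ¬z ∨ ¬z) ∧ w ∨ w)   (absorption)
= x ∧ (¬w ∧ (z ∧ ¬z ∨ ¬z) ∨ (z ∧ ¬z ∨ ¬z) ∧ w ∨ w)   (complement / identity)
= x ∧ (z ∧ ¬z ∨ ¬z ∨ w)   (distribution)
= x ∧ (¬z ∨ w)   (complement / identity)

x ∧ (¬z ∨ w)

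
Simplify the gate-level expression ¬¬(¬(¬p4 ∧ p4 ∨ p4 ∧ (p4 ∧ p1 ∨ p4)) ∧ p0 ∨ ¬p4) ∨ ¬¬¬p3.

¬¬(¬(¬p4 ∧ p4 ∨ p4 ∧ (p4 ∧ p1 ∨ p4)) ∧ p0 ∨ ¬p4) ∨ ¬¬¬p3
= ¬(¬p4 ∧ p4 ∨ p4 ∧ (p4 ∧ p1 ∨ p4)) ∧ p0 ∨ ¬p4 ∨ ¬¬¬p3
= ¬(¬p4 ∧ p4 ∨ p4 ∧ p4) ∧ p0 ∨ ¬p4 ∨ ¬¬¬p3
= ¬p4 ∧ p0 ∨ ¬p4 ∨ ¬¬¬p3
= ¬p4 ∧ p0 ∨ ¬p4 ∨ ¬p3
= ¬p4 ∨ ¬p3

¬p4 ∨ ¬p3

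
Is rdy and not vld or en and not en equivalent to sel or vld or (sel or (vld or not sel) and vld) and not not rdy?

E1: rdy and not vld or en and not en
    = rdy and not vld
E2: sel or vld or (sel or (vld or not sel) and vld) and not not rdy
    = sel or vld or (sel or vld) and not not rdy
    = sel or vld or (sel or vld) and rdy
    = sel or vld
These differ: at en=0, rdy=0, sel=1, vld=1, E1 = 0 but E2 = 1.

No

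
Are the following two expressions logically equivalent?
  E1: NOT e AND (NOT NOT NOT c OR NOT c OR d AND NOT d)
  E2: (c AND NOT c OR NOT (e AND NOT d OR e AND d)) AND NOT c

Yes

E1: NOT e AND (NOT NOT NOT c OR NOT c OR d AND NOT d)
    = NOT e AND (NOT c OR NOT c OR d AND NOT d)   (double negation)
    = NOT e AND (NOT c OR NOT c)   (complement / identity)
    = NOT e AND NOT c   (idempotence)
E2: (c AND NOT c OR NOT (e AND NOT d OR e AND d)) AND NOT c
    = (c AND NOT c OR NOT e) AND NOT c   (distribution)
    = NOT e AND NOT c   (complement / identity)
Both reduce to NOT e AND NOT c, so they are equivalent.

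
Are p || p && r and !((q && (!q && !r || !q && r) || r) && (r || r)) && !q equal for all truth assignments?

No

E1: p || p && r
    = p   — absorption
E2: !((q && (!q && !r || !q && r) || r) && (r || r)) && !q
    = !((q && (!q && !r || !q && r) || r) && r) && !q   — idempotence
    = !((q && !q || r) && r) && !q   — distribution
    = !(r && r) && !q   — complement / identity
    = !r && !q   — idempotence
These differ: at p=1, q=0, r=1, E1 = 1 but E2 = 0.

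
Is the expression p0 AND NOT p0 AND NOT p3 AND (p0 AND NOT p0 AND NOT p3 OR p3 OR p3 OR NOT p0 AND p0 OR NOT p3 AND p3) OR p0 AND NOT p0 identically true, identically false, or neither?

p0 AND NOT p0 AND NOT p3 AND (p0 AND NOT p0 AND NOT p3 OR p3 OR p3 OR NOT p0 AND p0 OR NOT p3 AND p3) OR p0 AND NOT p0
= p0 AND NOT p0 AND NOT p3 AND (p0 AND NOT p0 AND NOT p3 OR p3 OR NOT p0 AND p0 OR NOT p3 AND p3) OR p0 AND NOT p0   — idempotence
= p0 AND NOT p0 AND NOT p3 AND (p0 AND NOT p0 AND NOT p3 OR p3 OR NOT p3 AND p3) OR p0 AND NOT p0   — complement / identity
= p0 AND NOT p0 AND NOT p3 AND (p0 AND NOT p0 AND NOT p3 OR p3) OR p0 AND NOT p0   — complement / identity
= p0 AND NOT p0 AND NOT p3 OR p0 AND NOT p0   — absorption
= p0 AND NOT p0   — absorption
= FALSE   — complement

identically false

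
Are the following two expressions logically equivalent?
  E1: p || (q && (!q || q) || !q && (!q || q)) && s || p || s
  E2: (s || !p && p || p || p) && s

E1: p || (q && (!q || q) || !q && (!q || q)) && s || p || s
    = p || (!q || q) && s || p || s   [distribution]
    = p || s || p || s   [complement / identity]
    = p || s   [idempotence]
E2: (s || !p && p || p || p) && s
    = (s || !p && p || p) && s   [idempotence]
    = (s || p) && s   [complement / identity]
    = s   [absorption]
These differ: at p=1, q=0, s=0, E1 = 1 but E2 = 0.

No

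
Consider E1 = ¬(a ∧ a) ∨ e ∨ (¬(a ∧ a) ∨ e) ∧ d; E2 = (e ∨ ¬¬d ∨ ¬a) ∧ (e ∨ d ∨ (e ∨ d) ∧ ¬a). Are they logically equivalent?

E1: ¬(a ∧ a) ∨ e ∨ (¬(a ∧ a) ∨ e) ∧ d
    = ¬(a ∧ a) ∨ e   (absorption)
    = ¬a ∨ e   (idempotence)
E2: (e ∨ ¬¬d ∨ ¬a) ∧ (e ∨ d ∨ (e ∨ d) ∧ ¬a)
    = (e ∨ ¬¬d ∨ ¬a) ∧ (e ∨ d)   (absorption)
    = (e ∨ d ∨ ¬a) ∧ (e ∨ d)   (double negation)
    = e ∨ d   (absorption)
These differ: at a=0, d=0, e=0, E1 = 1 but E2 = 0.

No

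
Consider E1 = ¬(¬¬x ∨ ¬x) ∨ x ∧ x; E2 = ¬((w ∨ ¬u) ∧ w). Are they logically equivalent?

No

E1: ¬(¬¬x ∨ ¬x) ∨ x ∧ x
    = ¬x ∧ x ∨ x ∧ x
    = x
E2: ¬((w ∨ ¬u) ∧ w)
    = ¬w
These differ: at u=0, w=0, x=0, E1 = 0 but E2 = 1.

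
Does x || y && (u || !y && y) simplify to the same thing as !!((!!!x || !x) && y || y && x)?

No

E1: x || y && (u || !y && y)
    = x || y && u
E2: !!((!!!x || !x) && y || y && x)
    = !!((!x || !x) && y || y && x)
    = !!(!x && y || y && x)
    = !x && y || y && x
    = y
These differ: at u=1, x=1, y=0, E1 = 1 but E2 = 0.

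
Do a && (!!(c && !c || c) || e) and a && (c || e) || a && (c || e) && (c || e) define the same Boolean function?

Yes

E1: a && (!!(c && !c || c) || e)
    = a && (!!c || e)
    = a && (c || e)
E2: a && (c || e) || a && (c || e) && (c || e)
    = a && (c || e) || a && (c || e)
    = a && (c || e)
Both reduce to a && (c || e), so they are equivalent.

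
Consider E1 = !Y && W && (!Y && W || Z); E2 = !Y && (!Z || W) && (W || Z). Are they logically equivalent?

Yes

E1: !Y && W && (!Y && W || Z)
    = !Y && W
E2: !Y && (!Z || W) && (W || Z)
    = !Y && (W || !Z && Z)
    = !Y && W
Both reduce to !Y && W, so they are equivalent.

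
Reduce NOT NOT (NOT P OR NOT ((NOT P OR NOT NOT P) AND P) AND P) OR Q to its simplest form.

NOT P OR Q

NOT NOT (NOT P OR NOT ((NOT P OR NOT NOT P) AND P) AND P) OR Q
= NOT NOT (NOT P OR NOT ((NOT P OR P) AND P) AND P) OR Q
= NOT P OR NOT ((NOT P OR P) AND P) AND P OR Q
= NOT P OR NOT P AND P OR Q
= NOT P OR Q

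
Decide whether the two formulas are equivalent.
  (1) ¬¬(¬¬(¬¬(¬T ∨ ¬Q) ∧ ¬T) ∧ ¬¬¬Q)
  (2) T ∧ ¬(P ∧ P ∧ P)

No

E1: ¬¬(¬¬(¬¬(¬T ∨ ¬Q) ∧ ¬T) ∧ ¬¬¬Q)
    = ¬(¬(¬¬(¬T ∨ ¬Q) ∧ ¬T) ∨ ¬¬Q)   — De Morgan
    = ¬¬(¬T ∨ ¬Q) ∧ ¬T ∧ ¬Q   — De Morgan
    = (¬T ∨ ¬Q) ∧ ¬T ∧ ¬Q   — double negation
    = ¬T ∧ ¬Q   — absorption
E2: T ∧ ¬(P ∧ P ∧ P)
    = T ∧ ¬(P ∧ P)   — idempotence
    = T ∧ ¬P   — idempotence
These differ: at P=0, Q=0, T=0, E1 = 1 but E2 = 0.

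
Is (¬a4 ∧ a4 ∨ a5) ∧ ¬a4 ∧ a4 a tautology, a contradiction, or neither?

(¬a4 ∧ a4 ∨ a5) ∧ ¬a4 ∧ a4
= ¬a4 ∧ a4
= False

contradiction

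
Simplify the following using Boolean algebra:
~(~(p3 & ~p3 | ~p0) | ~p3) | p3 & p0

~(~(p3 & ~p3 | ~p0) | ~p3) | p3 & p0
= ~(~~p0 | ~p3) | p3 & p0   (complement / identity)
= ~p0 & p3 | p3 & p0   (De Morgan)
= p3   (distribution)

p3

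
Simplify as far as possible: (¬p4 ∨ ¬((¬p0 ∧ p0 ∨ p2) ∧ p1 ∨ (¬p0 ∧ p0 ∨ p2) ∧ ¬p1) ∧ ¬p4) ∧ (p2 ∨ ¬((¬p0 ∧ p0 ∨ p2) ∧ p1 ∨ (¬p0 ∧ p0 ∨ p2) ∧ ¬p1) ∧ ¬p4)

(¬p4 ∨ ¬((¬p0 ∧ p0 ∨ p2) ∧ p1 ∨ (¬p0 ∧ p0 ∨ p2) ∧ ¬p1) ∧ ¬p4) ∧ (p2 ∨ ¬((¬p0 ∧ p0 ∨ p2) ∧ p1 ∨ (¬p0 ∧ p0 ∨ p2) ∧ ¬p1) ∧ ¬p4)
= ¬((¬p0 ∧ p0 ∨ p2) ∧ p1 ∨ (¬p0 ∧ p0 ∨ p2) ∧ ¬p1) ∧ ¬p4 ∨ ¬p4 ∧ p2
= ¬(¬p0 ∧ p0 ∨ p2) ∧ ¬p4 ∨ ¬p4 ∧ p2
= ¬p2 ∧ ¬p4 ∨ ¬p4 ∧ p2
= ¬p4

¬p4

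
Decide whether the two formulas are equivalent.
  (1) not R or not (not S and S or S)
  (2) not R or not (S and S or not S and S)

E1: not R or not (not S and S or S)
    = not R or not S   (complement / identity)
E2: not R or not (S and S or not S and S)
    = not R or not S   (distribution)
Both reduce to not R or not S, so they are equivalent.

Yes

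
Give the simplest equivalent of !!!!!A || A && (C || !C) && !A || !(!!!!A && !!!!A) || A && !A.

!!!!!A || A && (C || !C) && !A || !(!!!!A && !!!!A) || A && !A
= !!!!!A || A && (C || !C) && !A || !!!!!A || A && !A   [idempotence]
= !!!!!A || A && !A || !!!!!A || A && !A   [complement / identity]
= !!!!!A || A && !A   [idempotence]
= !!!A || A && !A   [double negation]
= !A || A && !A   [double negation]
= !A   [complement / identity]

!A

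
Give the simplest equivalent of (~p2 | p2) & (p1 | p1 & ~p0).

(~p2 | p2) & (p1 | p1 & ~p0)
= p1 | p1 & ~p0   — complement / identity
= p1   — absorption

p1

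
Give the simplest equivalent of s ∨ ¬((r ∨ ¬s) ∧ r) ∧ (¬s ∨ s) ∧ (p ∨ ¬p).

s ∨ ¬((r ∨ ¬s) ∧ r) ∧ (¬s ∨ s) ∧ (p ∨ ¬p)
= s ∨ ¬((r ∨ ¬s) ∧ r) ∧ (¬s ∨ s)
= s ∨ ¬r ∧ (¬s ∨ s)
= s ∨ ¬r

s ∨ ¬r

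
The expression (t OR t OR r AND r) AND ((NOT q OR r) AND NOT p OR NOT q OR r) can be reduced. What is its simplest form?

t AND NOT q OR r

(t OR t OR r AND r) AND ((NOT q OR r) AND NOT p OR NOT q OR r)
= (t OR t OR r AND r) AND (NOT q OR r)   [absorption]
= (t OR r AND r) AND (NOT q OR r)   [idempotence]
= (t OR r) AND (NOT q OR r)   [idempotence]
= t AND NOT q OR r   [distribution]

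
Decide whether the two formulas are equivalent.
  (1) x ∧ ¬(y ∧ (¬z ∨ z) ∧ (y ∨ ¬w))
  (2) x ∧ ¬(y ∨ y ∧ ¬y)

Yes

E1: x ∧ ¬(y ∧ (¬z ∨ z) ∧ (y ∨ ¬w))
    = x ∧ ¬(y ∧ (y ∨ ¬w))   — complement / identity
    = x ∧ ¬y   — absorption
E2: x ∧ ¬(y ∨ y ∧ ¬y)
    = x ∧ ¬y   — complement / identity
Both reduce to x ∧ ¬y, so they are equivalent.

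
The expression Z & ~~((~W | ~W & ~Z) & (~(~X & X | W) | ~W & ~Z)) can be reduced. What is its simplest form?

Z & ~W

Z & ~~((~W | ~W & ~Z) & (~(~X & X | W) | ~W & ~Z))
= Z & ~~((~W | ~W & ~Z) & (~W | ~W & ~Z))
= Z & ~~(~W | ~W & ~Z)
= Z & ~~~W
= Z & ~W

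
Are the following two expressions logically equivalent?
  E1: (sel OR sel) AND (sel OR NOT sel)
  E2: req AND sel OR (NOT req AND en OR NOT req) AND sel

E1: (sel OR sel) AND (sel OR NOT sel)
    = sel AND NOT sel OR sel   — distribution
    = sel   — complement / identity
E2: req AND sel OR (NOT req AND en OR NOT req) AND sel
    = req AND sel OR NOT req AND sel   — absorption
    = sel   — distribution
Both reduce to sel, so they are equivalent.

Yes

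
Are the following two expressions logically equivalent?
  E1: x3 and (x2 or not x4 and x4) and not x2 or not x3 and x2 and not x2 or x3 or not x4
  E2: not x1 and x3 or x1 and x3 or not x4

E1: x3 and (x2 or not x4 and x4) and not x2 or not x3 and x2 and not x2 or x3 or not x4
    = x3 and x2 and not x2 or not x3 and x2 and not x2 or x3 or not x4   [complement / identity]
    = x2 and not x2 or x3 or not x4   [distribution]
    = x3 or not x4   [complement / identity]
E2: not x1 and x3 or x1 and x3 or not x4
    = x3 or not x4   [distribution]
Both reduce to x3 or not x4, so they are equivalent.

Yes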